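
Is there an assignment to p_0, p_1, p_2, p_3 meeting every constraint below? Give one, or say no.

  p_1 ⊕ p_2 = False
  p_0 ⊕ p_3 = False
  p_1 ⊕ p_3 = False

p_0=T; p_1=T; p_2=T; p_3=T

p_1 ⊕ p_2 = T ⊕ T = False ✓
p_0 ⊕ p_3 = T ⊕ T = False ✓
p_1 ⊕ p_3 = T ⊕ T = False ✓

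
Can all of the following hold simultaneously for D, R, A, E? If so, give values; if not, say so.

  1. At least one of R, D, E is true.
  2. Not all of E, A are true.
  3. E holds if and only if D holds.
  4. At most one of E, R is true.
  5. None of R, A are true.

D = True; R = False; A = False; E = True

  (1) {R, D, E}: 2 true — at least one ✓
  (2) {E, A}: 1/2 true — not all ✓
  (3) E=T, D=T — same ✓
  (4) {E, R}: 1 true — at most one ✓
  (5) {R, A}: 0 true — none ✓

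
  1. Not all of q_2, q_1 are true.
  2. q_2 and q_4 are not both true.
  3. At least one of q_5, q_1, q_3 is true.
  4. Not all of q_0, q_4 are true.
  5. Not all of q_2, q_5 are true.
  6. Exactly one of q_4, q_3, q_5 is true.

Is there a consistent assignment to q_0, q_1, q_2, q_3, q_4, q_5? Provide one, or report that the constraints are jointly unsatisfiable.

q_0=F, q_1=F, q_2=F, q_3=F, q_4=F, q_5=T

  (1) {q_2, q_1}: 0/2 true — not all ✓
  (2) q_2=F, q_4=F — not both ✓
  (3) {q_5, q_1, q_3}: 1 true — at least one ✓
  (4) {q_0, q_4}: 0/2 true — not all ✓
  (5) {q_2, q_5}: 1/2 true — not all ✓
  (6) {q_4, q_3, q_5}: 1 true — exactly one ✓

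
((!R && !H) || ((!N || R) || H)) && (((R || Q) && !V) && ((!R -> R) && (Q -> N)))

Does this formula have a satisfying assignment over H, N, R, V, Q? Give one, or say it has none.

H = True; N = True; R = True; V = False; Q = False

  (!R && !H) || ((!N || R) || H) = True
    !R && !H = False
      !R = False
      !H = False
    (!N || R) || H = True
      !N || R = True
        !N = False
  ((R || Q) && !V) && ((!R -> R) && (Q -> N)) = True
    (R || Q) && !V = True
      R || Q = True
      !V = True
    (!R -> R) && (Q -> N) = True
      !R -> R = True
        !R = False
      Q -> N = True
Both conjuncts True, so the formula holds.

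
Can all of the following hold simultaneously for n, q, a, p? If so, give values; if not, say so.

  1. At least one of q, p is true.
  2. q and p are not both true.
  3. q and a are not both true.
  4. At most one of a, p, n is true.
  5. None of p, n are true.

n = False; q = True; a = False; p = False

  (1) {q, p}: 1 true — at least one ✓
  (2) q=T, p=F — not both ✓
  (3) q=T, a=F — not both ✓
  (4) {a, p, n}: 0 true — at most one ✓
  (5) {p, n}: 0 true — none ✓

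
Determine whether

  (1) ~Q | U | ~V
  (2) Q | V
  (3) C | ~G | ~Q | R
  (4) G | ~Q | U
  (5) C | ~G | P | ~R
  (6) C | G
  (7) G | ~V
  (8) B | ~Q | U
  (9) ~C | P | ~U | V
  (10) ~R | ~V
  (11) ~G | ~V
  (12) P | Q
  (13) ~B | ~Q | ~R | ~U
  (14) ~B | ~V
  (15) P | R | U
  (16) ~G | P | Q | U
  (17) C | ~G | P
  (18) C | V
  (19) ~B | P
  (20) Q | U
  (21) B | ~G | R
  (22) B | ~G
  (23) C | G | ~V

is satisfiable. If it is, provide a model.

R: True; V: False; B: False; C: True; G: False; P: True; U: True; Q: True

Set R = True.
  then (~R | ~V) forces V = False.
  then (C | V) forces C = True.
  then (Q | V) forces Q = True.
Set B = False.
  then (B | ~Q | U) forces U = True.
  then (~C | P | ~U | V) forces P = True.
  then (B | ~G) forces G = False.
All clauses satisfied.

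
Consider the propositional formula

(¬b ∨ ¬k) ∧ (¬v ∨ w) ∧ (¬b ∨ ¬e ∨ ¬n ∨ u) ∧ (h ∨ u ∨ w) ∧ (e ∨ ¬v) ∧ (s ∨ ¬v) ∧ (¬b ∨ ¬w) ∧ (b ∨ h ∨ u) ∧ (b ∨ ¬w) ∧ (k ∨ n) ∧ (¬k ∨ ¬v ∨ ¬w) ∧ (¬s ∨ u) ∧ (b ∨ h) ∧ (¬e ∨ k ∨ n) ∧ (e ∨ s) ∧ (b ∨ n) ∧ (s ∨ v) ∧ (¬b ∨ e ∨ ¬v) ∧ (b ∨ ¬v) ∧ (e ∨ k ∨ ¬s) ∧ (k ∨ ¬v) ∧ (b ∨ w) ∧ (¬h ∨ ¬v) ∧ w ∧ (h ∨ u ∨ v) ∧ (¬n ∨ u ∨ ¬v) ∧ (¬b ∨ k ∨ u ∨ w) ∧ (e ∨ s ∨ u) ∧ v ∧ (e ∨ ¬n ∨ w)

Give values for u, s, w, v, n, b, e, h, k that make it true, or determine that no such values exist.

Case w = True:
  (¬b ∨ ¬w) forces b = False.
  Clause (b ∨ ¬w) is falsified — contradiction.
Case w = False:
  Clause (w) is falsified — contradiction.
Both cases fail, so the formula is unsatisfiable.

Unsatisfiable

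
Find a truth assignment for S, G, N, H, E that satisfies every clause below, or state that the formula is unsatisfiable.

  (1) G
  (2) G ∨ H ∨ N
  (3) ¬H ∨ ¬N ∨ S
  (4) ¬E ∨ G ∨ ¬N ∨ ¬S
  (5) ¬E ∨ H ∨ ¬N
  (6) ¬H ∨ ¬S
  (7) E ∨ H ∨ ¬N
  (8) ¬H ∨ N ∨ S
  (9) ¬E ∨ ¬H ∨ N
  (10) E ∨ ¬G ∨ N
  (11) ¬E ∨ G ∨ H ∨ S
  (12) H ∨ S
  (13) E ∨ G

Unit clause (G) forces G = True.
Try S = False:
  (H ∨ S) forces H = True.
  (¬H ∨ ¬N ∨ S) forces N = False.
  clause (¬H ∨ N ∨ S) is falsified — backtrack.
So S = True.
  then (¬H ∨ ¬S) forces H = False.
Set N = False.
  then (E ∨ ¬G ∨ N) forces E = True.
All clauses satisfied.

S=T; G=T; N=F; H=F; E=T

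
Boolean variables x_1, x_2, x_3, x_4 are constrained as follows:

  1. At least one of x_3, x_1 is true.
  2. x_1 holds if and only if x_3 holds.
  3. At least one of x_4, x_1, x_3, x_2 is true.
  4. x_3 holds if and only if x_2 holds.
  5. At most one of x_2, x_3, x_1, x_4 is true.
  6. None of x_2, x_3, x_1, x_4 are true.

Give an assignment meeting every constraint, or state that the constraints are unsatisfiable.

Case x_1 = True:
  Constraint (6) is violated (x_1=T) — contradiction.
Case x_1 = False:
  (1) with x_1=F forces x_3 = True.
  Constraint (2) is violated (x_1=F, x_3=T) — contradiction.
Both cases fail — unsatisfiable.

The formula is unsatisfiable.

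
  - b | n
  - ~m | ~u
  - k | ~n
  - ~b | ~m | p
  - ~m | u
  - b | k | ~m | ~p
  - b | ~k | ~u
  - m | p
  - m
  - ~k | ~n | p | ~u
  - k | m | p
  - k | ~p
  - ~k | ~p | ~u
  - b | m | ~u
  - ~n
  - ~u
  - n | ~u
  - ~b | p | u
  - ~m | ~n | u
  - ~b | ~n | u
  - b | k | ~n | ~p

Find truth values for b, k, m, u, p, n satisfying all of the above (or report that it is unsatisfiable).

Case m = True:
  (~m | ~u) forces u = False.
  Clause (~m | u) is falsified — contradiction.
Case m = False:
  Clause (m) is falsified — contradiction.
Both cases fail, so the formula is unsatisfiable.

No satisfying assignment exists.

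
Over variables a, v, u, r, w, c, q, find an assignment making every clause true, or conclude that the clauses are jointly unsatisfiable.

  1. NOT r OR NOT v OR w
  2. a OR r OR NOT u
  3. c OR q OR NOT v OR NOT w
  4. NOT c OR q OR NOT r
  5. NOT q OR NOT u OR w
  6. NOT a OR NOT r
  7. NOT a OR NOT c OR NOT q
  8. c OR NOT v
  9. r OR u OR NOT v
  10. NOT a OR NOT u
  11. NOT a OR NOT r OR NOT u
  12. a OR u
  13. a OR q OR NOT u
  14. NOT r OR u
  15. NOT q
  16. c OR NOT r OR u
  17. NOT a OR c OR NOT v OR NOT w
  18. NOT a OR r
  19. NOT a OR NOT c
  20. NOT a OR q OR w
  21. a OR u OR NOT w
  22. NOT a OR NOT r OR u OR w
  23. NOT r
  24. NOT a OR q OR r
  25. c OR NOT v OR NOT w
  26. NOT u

Unsatisfiable — no assignment works.

Case a = True:
  (NOT a OR NOT r) forces r = False.
  Clause (NOT a OR r) is falsified — contradiction.
Case a = False:
  (a OR u) forces u = True.
  Clause (NOT u) is falsified — contradiction.
Both cases fail, so the formula is unsatisfiable.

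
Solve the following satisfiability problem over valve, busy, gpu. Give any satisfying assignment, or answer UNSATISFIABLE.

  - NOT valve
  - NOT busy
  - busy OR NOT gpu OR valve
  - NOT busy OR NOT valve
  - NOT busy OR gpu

valve: False; busy: False; gpu: False

Unit clause (NOT valve) forces valve = False.
Unit clause (NOT busy) forces busy = False.
In (busy OR NOT gpu OR valve) only NOT gpu is left, so gpu = False.
All clauses satisfied.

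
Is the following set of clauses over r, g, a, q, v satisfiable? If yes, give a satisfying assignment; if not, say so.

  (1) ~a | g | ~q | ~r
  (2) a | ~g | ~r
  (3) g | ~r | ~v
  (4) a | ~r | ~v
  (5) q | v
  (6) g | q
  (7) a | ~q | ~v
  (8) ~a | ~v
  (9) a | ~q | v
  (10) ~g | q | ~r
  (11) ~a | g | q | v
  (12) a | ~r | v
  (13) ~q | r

r: True; g: True; a: True; q: True; v: False

Set r = True.
Try g = False:
  (g | ~r | ~v) forces v = False.
  (q | v) forces q = True.
  (~a | g | ~q | ~r) forces a = False.
  clause (a | ~q | v) is falsified — backtrack.
So g = True.
  then (a | ~g | ~r) forces a = True.
  then (~a | ~v) forces v = False.
  then (~g | q | ~r) forces q = True.
All clauses satisfied.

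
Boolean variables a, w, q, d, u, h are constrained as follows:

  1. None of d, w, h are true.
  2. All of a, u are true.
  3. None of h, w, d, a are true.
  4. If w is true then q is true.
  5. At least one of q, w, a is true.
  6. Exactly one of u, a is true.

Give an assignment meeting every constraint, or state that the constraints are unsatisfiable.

UNSATISFIABLE

Case a = True:
  Constraint (3) is violated (a=T) — contradiction.
Case a = False:
  Constraint (2) is violated (a=F) — contradiction.
Both cases fail — unsatisfiable.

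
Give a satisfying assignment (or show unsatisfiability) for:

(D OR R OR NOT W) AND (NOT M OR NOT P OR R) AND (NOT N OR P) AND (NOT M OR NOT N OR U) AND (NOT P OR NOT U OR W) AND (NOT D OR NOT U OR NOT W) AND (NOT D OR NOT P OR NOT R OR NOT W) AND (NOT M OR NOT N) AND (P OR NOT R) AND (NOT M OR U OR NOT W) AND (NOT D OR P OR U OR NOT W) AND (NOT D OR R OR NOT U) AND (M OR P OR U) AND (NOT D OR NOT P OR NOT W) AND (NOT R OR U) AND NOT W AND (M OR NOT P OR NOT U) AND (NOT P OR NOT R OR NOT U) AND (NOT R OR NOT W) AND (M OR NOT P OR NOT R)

U=F; D=F; R=F; M=T; P=F; W=F; N=F

Unit clause (NOT W) forces W = False.
Set U = False.
  then (NOT R OR U) forces R = False.
Set D = False.
Set M = True.
  then (NOT M OR NOT P OR R) forces P = False.
  then (NOT N OR P) forces N = False.
All clauses satisfied.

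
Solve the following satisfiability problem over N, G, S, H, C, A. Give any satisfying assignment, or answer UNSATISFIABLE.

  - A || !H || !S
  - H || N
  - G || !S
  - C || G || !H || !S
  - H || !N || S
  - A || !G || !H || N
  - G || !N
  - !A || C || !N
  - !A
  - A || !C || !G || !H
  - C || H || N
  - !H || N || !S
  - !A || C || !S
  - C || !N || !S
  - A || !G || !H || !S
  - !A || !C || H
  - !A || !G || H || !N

N = False, G = False, S = False, H = True, C = True, A = False

Unit clause (!A) forces A = False.
Set N = False.
  then (H || N) forces H = True.
  then (A || !G || !H || N) forces G = False.
  then (!H || N || !S) forces S = False.
Set C = True.
All clauses satisfied.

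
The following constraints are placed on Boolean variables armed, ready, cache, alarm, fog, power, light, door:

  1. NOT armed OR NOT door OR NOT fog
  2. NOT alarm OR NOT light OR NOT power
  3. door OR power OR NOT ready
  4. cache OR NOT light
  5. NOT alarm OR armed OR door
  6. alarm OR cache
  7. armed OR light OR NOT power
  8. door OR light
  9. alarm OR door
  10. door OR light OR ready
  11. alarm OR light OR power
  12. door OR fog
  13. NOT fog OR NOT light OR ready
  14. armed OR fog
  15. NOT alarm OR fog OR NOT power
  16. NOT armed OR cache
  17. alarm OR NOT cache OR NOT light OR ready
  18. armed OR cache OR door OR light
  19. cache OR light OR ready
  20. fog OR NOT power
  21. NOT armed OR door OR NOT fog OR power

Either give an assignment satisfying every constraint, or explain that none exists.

armed = True; ready = False; cache = True; alarm = True; fog = False; power = False; light = True; door = True

Set armed = True.
  then (NOT armed OR cache) forces cache = True.
Set ready = False.
Set alarm = True.
Try fog = True:
  (NOT armed OR NOT door OR NOT fog) forces door = False.
  (door OR light) forces light = True.
  clause (NOT fog OR NOT light OR ready) is falsified — backtrack.
So fog = False.
  then (door OR fog) forces door = True.
  then (NOT alarm OR fog OR NOT power) forces power = False.
Set light = True.
All clauses satisfied.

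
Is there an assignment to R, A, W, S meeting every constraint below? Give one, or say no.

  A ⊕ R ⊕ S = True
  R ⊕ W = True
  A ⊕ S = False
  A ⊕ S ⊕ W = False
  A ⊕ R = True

R: True; A: False; W: False; S: False

A ⊕ R ⊕ S = F ⊕ T ⊕ F = True ✓
R ⊕ W = T ⊕ F = True ✓
A ⊕ S = F ⊕ F = False ✓
A ⊕ S ⊕ W = F ⊕ F ⊕ F = False ✓
A ⊕ R = F ⊕ T = True ✓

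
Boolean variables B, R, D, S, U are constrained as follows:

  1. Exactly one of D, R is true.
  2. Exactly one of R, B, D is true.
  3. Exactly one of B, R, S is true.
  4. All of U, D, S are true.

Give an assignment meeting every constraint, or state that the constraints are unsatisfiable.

B = False; R = False; D = True; S = True; U = True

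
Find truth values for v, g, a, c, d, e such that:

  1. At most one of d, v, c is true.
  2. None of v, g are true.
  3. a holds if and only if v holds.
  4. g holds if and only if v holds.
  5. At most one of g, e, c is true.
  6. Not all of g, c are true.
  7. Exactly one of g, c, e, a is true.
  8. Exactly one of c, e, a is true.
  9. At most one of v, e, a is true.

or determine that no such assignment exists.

v=F; g=F; a=F; c=F; d=F; e=T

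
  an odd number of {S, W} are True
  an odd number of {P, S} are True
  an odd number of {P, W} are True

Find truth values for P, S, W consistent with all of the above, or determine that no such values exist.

The formula is unsatisfiable.

Adding constraints 1, 2, 3 mod 2: every variable appears an even number of times on the left, so the left side is 0.
But the right sides sum to 1 (mod 2). 0 ≠ 1 — the system is inconsistent.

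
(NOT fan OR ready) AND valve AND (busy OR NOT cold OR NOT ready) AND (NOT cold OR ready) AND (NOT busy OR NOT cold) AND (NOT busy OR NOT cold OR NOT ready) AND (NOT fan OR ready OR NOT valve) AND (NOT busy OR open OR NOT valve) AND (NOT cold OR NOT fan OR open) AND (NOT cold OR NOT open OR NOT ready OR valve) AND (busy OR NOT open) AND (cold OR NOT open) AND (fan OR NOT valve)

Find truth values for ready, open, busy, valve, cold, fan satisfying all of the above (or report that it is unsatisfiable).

ready = True, open = False, busy = False, valve = True, cold = False, fan = True

Unit clause (valve) forces valve = True.
In (fan OR NOT valve) only fan is left, so fan = True.
In (NOT fan OR ready) only ready is left, so ready = True.
Try open = True:
  (busy OR NOT open) forces busy = True.
  (NOT busy OR NOT cold) forces cold = False.
  clause (cold OR NOT open) is falsified — backtrack.
So open = False.
  then (NOT busy OR open OR NOT valve) forces busy = False.
  then (NOT cold OR NOT fan OR open) forces cold = False.
All clauses satisfied.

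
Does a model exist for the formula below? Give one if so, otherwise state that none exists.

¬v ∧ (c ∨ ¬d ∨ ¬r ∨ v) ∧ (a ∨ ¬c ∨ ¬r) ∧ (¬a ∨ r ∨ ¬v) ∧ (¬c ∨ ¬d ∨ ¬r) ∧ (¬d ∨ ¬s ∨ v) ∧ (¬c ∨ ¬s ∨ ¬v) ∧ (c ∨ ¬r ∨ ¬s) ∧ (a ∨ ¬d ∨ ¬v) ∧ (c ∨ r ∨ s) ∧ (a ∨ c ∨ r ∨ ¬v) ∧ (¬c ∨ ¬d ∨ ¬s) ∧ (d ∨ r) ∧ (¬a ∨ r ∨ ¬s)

a = True, v = False, d = True, s = False, r = False, c = True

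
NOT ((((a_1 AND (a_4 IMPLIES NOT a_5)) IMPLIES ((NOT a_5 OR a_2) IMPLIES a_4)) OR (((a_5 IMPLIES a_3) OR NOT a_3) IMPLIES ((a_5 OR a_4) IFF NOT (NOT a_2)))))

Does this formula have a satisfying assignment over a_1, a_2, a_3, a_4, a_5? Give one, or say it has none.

a_1 = True; a_2 = True; a_3 = False; a_4 = False; a_5 = False

  NOT ((((a_1 AND (a_4 IMPLIES NOT a_5)) IMPLIES ((NOT a_5 OR a_2) IMPLIES a_4)) OR (((a_5 IMPLIES a_3) OR NOT a_3) IMPLIES ((a_5 OR a_4) IFF NOT (NOT a_2))))) = True
    ((a_1 AND (a_4 IMPLIES NOT a_5)) IMPLIES ((NOT a_5 OR a_2) IMPLIES a_4)) OR (((a_5 IMPLIES a_3) OR NOT a_3) IMPLIES ((a_5 OR a_4) IFF NOT (NOT a_2))) = False
      (a_1 AND (a_4 IMPLIES NOT a_5)) IMPLIES ((NOT a_5 OR a_2) IMPLIES a_4) = False
        a_1 AND (a_4 IMPLIES NOT a_5) = True
          a_4 IMPLIES NOT a_5 = True
            NOT a_5 = True
        (NOT a_5 OR a_2) IMPLIES a_4 = False
          NOT a_5 OR a_2 = True
            NOT a_5 = True
      ((a_5 IMPLIES a_3) OR NOT a_3) IMPLIES ((a_5 OR a_4) IFF NOT (NOT a_2)) = False
        (a_5 IMPLIES a_3) OR NOT a_3 = True
          a_5 IMPLIES a_3 = True
          NOT a_3 = True
        (a_5 OR a_4) IFF NOT (NOT a_2) = False
          a_5 OR a_4 = False
          NOT (NOT a_2) = True
            NOT a_2 = False
The formula evaluates to True.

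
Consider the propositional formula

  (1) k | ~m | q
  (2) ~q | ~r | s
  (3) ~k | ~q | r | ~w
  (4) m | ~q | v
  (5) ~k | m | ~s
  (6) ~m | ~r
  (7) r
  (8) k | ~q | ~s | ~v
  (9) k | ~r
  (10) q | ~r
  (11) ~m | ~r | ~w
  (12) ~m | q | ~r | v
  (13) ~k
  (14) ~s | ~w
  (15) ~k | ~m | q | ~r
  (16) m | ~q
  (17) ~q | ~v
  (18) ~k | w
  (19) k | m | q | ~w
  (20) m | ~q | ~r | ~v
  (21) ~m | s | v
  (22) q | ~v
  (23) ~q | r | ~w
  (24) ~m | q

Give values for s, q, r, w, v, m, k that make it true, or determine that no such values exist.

The formula is unsatisfiable.

Case k = True:
  Clause (~k) is falsified — contradiction.
Case k = False:
  (r) forces r = True.
  Clause (k | ~r) is falsified — contradiction.
Both cases fail, so the formula is unsatisfiable.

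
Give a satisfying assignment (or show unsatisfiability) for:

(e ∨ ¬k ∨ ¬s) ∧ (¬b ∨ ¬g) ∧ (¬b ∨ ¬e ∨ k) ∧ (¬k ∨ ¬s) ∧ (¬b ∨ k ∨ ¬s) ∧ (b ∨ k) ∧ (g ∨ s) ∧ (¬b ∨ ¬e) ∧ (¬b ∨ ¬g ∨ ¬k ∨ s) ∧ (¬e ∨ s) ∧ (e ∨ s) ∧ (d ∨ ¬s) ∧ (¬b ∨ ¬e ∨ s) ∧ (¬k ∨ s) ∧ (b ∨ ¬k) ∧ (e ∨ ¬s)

UNSATISFIABLE

Case e = True:
  (¬b ∨ ¬e) forces b = False.
  (b ∨ k) forces k = True.
  Clause (b ∨ ¬k) is falsified — contradiction.
Case e = False:
  (e ∨ s) forces s = True.
  Clause (e ∨ ¬s) is falsified — contradiction.
Both cases fail, so the formula is unsatisfiable.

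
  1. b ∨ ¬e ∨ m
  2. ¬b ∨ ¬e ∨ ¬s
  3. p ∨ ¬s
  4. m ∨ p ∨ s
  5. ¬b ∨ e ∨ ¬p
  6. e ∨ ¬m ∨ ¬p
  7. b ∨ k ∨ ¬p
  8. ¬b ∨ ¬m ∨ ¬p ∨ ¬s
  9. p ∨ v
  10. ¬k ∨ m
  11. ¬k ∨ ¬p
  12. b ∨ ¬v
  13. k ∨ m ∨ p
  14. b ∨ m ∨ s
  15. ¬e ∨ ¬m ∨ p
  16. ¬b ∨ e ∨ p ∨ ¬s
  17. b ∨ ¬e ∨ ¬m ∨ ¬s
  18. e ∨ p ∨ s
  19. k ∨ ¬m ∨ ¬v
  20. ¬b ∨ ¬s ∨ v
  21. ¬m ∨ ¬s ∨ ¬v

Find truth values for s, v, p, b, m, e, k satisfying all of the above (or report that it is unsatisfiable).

s = False, v = False, p = True, b = True, m = True, e = True, k = False

Set s = False.
Set v = False.
  then (p ∨ v) forces p = True.
  then (¬k ∨ ¬p) forces k = False.
  then (b ∨ k ∨ ¬p) forces b = True.
  then (¬b ∨ e ∨ ¬p) forces e = True.
Set m = True.
All clauses satisfied.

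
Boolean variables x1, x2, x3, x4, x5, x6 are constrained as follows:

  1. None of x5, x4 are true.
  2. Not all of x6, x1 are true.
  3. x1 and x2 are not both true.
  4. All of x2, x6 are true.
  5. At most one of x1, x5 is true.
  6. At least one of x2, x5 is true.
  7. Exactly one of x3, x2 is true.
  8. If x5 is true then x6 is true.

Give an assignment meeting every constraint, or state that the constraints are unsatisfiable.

x1: False, x2: True, x3: False, x4: False, x5: False, x6: True

  (1) {x5, x4}: 0 true — none ✓
  (2) {x6, x1}: 1/2 true — not all ✓
  (3) x1=F, x2=T — not both ✓
  (4) {x2, x6}: all 2 true ✓
  (5) {x1, x5}: 0 true — at most one ✓
  (6) {x2, x5}: 1 true — at least one ✓
  (7) {x3, x2}: 1 true — exactly one ✓
  (8) x5=F ⇒ x6: vacuous ✓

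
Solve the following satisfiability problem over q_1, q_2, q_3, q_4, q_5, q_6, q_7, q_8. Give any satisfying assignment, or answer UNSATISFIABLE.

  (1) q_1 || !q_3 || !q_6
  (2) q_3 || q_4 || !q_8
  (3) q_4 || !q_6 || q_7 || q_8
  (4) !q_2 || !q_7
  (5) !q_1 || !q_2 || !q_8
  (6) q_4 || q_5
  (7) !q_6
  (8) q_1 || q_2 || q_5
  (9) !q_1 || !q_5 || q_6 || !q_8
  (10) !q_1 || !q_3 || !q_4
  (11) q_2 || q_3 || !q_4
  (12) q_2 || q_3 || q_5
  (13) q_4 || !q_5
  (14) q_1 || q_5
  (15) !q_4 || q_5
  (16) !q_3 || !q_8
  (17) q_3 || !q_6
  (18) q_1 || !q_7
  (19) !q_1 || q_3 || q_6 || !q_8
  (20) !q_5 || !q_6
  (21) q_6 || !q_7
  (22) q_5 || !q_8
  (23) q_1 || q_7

Unit clause (!q_6) forces q_6 = False.
In (q_6 || !q_7) only !q_7 is left, so q_7 = False.
In (q_1 || q_7) only q_1 is left, so q_1 = True.
Set q_2 = True.
  then (!q_1 || !q_2 || !q_8) forces q_8 = False.
Set q_3 = False.
Try q_4 = False:
  (q_4 || q_5) forces q_5 = True.
  clause (q_4 || !q_5) is falsified — backtrack.
So q_4 = True.
  then (!q_4 || q_5) forces q_5 = True.
All clauses satisfied.

q_1 = True; q_2 = True; q_3 = False; q_4 = True; q_5 = True; q_6 = False; q_7 = False; q_8 = False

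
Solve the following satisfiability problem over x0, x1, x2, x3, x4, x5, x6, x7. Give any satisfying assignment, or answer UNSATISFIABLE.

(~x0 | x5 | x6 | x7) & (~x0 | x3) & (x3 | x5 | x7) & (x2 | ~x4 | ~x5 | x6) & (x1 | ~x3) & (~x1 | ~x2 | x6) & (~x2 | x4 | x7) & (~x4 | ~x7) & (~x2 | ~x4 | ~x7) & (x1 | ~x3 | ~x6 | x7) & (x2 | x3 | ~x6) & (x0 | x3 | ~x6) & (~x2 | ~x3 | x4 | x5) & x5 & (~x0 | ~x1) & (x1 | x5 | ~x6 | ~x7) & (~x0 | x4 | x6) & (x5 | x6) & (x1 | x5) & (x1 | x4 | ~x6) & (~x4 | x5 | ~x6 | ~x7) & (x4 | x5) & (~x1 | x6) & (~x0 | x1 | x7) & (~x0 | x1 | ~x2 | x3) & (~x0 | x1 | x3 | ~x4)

x0=F, x1=T, x2=F, x3=T, x4=F, x5=T, x6=T, x7=T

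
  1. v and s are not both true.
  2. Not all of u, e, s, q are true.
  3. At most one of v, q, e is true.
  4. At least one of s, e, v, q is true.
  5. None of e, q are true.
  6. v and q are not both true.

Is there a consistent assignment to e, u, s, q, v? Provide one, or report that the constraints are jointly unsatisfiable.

e: False; u: True; s: False; q: False; v: True

  (1) v=T, s=F — not both ✓
  (2) {u, e, s, q}: 1/4 true — not all ✓
  (3) {v, q, e}: 1 true — at most one ✓
  (4) {s, e, v, q}: 1 true — at least one ✓
  (5) {e, q}: 0 true — none ✓
  (6) v=T, q=F — not both ✓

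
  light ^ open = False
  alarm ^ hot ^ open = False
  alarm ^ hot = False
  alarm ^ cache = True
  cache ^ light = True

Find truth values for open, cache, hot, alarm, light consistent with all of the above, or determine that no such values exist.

open=F, cache=T, hot=F, alarm=F, light=F

light ^ open = F ^ F = False ✓
alarm ^ hot ^ open = F ^ F ^ F = False ✓
alarm ^ hot = F ^ F = False ✓
alarm ^ cache = F ^ T = True ✓
cache ^ light = T ^ F = True ✓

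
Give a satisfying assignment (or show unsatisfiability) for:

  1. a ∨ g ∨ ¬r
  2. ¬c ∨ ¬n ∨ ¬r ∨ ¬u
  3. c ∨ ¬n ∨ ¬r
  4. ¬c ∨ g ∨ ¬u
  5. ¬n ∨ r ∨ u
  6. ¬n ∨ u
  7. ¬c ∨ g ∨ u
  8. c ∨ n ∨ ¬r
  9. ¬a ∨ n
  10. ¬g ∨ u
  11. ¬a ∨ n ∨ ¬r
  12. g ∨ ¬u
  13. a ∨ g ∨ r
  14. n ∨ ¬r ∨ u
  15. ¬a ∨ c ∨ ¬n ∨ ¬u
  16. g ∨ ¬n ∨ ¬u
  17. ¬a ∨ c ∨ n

g: True, n: False, a: False, c: True, u: True, r: True

Set g = True.
  then (¬g ∨ u) forces u = True.
Set n = False.
  then (¬a ∨ n) forces a = False.
Set c = True.
Set r = True.
All clauses satisfied.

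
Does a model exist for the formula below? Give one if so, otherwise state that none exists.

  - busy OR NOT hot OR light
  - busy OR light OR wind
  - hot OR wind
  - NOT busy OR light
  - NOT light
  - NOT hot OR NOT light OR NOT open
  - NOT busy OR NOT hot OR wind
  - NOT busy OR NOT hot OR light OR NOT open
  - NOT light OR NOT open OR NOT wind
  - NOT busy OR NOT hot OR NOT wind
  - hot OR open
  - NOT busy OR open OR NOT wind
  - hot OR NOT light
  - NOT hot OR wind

Unit clause (NOT light) forces light = False.
In (NOT busy OR light) only NOT busy is left, so busy = False.
In (busy OR NOT hot OR light) only NOT hot is left, so hot = False.
In (busy OR light OR wind) only wind is left, so wind = True.
In (hot OR open) only open is left, so open = True.
All clauses satisfied.

busy=F, wind=T, light=F, hot=F, open=T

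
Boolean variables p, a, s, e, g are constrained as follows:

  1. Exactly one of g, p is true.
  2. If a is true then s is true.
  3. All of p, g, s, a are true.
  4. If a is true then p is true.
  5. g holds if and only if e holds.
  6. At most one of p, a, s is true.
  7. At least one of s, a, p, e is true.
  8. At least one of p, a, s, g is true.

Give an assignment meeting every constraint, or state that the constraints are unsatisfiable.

The formula is unsatisfiable.

Case s = True:
  (3) forces p = True.
  Constraint (6) is violated (p=T, s=T) — contradiction.
Case s = False:
  Constraint (3) is violated (s=F) — contradiction.
Both cases fail — unsatisfiable.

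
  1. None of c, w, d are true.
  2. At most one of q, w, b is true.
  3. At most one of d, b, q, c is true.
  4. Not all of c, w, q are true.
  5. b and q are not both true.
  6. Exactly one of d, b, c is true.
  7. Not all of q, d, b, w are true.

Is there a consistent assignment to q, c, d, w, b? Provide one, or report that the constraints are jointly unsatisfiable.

q: False, c: False, d: False, w: False, b: True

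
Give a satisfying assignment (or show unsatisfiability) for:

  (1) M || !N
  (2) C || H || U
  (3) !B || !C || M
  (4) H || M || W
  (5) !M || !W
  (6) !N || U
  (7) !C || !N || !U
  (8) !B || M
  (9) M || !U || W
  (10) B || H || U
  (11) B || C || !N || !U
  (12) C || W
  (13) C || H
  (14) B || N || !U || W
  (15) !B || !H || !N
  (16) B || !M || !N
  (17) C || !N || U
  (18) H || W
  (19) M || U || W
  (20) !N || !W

Set B = False.
Set C = True.
Set W = False.
  then (H || W) forces H = True.
Set M = True.
  then (B || !M || !N) forces N = False.
  then (B || N || !U || W) forces U = False.
All clauses satisfied.

B = False, C = True, W = False, H = True, M = True, U = False, N = False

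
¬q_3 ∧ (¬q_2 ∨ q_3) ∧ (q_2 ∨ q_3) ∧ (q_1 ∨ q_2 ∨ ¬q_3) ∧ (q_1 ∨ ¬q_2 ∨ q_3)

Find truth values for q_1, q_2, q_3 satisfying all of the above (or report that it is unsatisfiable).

Unsatisfiable — no assignment works.

Case q_3 = True:
  Clause (¬q_3) is falsified — contradiction.
Case q_3 = False:
  (¬q_2 ∨ q_3) forces q_2 = False.
  Clause (q_2 ∨ q_3) is falsified — contradiction.
Both cases fail, so the formula is unsatisfiable.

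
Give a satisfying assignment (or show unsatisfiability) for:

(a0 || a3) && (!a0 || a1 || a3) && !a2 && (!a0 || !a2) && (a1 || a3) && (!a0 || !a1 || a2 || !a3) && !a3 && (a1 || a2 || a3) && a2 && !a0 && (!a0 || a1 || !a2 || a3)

Unsatisfiable — no assignment works.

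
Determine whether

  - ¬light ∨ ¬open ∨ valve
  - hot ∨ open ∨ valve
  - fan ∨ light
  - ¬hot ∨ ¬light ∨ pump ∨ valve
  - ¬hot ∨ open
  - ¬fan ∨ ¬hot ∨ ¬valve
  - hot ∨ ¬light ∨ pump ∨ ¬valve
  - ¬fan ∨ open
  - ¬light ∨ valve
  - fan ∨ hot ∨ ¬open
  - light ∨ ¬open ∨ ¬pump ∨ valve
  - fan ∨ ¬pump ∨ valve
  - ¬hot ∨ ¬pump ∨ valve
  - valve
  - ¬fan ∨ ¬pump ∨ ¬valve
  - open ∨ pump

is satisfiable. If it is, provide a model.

pump = False, open = True, light = True, hot = True, valve = True, fan = False

Unit clause (valve) forces valve = True.
Set pump = False.
  then (open ∨ pump) forces open = True.
Set light = True.
  then (hot ∨ ¬light ∨ pump ∨ ¬valve) forces hot = True.
  then (¬fan ∨ ¬hot ∨ ¬valve) forces fan = False.
All clauses satisfied.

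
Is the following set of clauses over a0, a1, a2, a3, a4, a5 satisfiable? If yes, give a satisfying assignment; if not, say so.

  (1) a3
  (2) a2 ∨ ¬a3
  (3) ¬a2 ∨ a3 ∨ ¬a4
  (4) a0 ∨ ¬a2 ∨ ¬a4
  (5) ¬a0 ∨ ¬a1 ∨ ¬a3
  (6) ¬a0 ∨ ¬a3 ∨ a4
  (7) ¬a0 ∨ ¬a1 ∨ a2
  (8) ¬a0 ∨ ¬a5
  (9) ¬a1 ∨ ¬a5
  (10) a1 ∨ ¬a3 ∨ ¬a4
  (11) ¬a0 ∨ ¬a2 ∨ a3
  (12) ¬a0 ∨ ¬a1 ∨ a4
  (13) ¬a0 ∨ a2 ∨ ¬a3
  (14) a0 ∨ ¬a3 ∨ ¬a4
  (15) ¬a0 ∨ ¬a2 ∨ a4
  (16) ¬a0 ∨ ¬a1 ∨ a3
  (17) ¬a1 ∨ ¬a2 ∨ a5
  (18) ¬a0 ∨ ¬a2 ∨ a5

a0: False, a1: False, a2: True, a3: True, a4: False, a5: True

Unit clause (a3) forces a3 = True.
In (a2 ∨ ¬a3) only a2 is left, so a2 = True.
Try a0 = True:
  (¬a0 ∨ ¬a1 ∨ ¬a3) forces a1 = False.
  (¬a0 ∨ ¬a3 ∨ a4) forces a4 = True.
  clause (a1 ∨ ¬a3 ∨ ¬a4) is falsified — backtrack.
So a0 = False.
  then (a0 ∨ ¬a2 ∨ ¬a4) forces a4 = False.
Set a1 = False.
Set a5 = True.
All clauses satisfied.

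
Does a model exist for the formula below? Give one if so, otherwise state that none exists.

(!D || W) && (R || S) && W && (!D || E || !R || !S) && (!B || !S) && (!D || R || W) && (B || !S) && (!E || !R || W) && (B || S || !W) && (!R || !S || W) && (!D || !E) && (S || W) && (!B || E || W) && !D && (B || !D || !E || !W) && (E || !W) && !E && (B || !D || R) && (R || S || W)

Case E = True:
  Clause (!E) is falsified — contradiction.
Case E = False:
  (W) forces W = True.
  Clause (E || !W) is falsified — contradiction.
Both cases fail, so the formula is unsatisfiable.

The formula is unsatisfiable.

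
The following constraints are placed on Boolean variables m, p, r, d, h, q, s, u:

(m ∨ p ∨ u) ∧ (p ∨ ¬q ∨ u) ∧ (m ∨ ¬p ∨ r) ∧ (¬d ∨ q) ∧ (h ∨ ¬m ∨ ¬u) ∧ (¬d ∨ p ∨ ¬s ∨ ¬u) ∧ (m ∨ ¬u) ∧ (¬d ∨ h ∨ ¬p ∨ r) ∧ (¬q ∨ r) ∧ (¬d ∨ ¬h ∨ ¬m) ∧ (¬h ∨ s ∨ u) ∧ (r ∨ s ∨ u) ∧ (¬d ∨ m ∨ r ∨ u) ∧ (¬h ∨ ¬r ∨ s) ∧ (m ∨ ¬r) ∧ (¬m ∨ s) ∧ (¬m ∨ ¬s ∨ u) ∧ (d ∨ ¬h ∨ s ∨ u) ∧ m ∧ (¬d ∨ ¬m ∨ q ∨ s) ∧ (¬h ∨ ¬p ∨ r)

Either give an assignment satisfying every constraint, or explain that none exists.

m: True, p: False, r: True, d: False, h: True, q: True, s: True, u: True

Unit clause (m) forces m = True.
In (¬m ∨ s) only s is left, so s = True.
In (¬m ∨ ¬s ∨ u) only u is left, so u = True.
In (h ∨ ¬m ∨ ¬u) only h is left, so h = True.
In (¬d ∨ ¬h ∨ ¬m) only ¬d is left, so d = False.
Set p = False.
Set r = True.
Set q = True.
All clauses satisfied.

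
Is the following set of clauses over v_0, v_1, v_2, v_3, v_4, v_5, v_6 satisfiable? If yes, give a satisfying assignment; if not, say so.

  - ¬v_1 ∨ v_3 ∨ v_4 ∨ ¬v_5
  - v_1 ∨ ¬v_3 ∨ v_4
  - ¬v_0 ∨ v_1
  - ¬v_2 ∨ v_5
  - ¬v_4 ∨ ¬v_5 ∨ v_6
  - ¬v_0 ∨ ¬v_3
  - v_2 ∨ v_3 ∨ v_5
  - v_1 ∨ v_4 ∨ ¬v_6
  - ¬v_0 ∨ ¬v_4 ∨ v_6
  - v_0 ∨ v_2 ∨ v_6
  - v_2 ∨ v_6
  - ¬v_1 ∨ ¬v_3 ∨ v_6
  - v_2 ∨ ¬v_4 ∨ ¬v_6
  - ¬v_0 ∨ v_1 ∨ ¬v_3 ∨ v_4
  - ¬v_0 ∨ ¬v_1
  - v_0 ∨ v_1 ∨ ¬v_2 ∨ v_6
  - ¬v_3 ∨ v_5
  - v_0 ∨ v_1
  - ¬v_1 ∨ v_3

Try v_0 = True:
  (¬v_0 ∨ v_1) forces v_1 = True.
  clause (¬v_0 ∨ ¬v_1) is falsified — backtrack.
So v_0 = False.
  then (v_0 ∨ v_1) forces v_1 = True.
  then (¬v_1 ∨ v_3) forces v_3 = True.
  then (¬v_1 ∨ ¬v_3 ∨ v_6) forces v_6 = True.
  then (¬v_3 ∨ v_5) forces v_5 = True.
Set v_2 = True.
Set v_4 = True.
All clauses satisfied.

v_0: False; v_1: True; v_2: True; v_3: True; v_4: True; v_5: True; v_6: True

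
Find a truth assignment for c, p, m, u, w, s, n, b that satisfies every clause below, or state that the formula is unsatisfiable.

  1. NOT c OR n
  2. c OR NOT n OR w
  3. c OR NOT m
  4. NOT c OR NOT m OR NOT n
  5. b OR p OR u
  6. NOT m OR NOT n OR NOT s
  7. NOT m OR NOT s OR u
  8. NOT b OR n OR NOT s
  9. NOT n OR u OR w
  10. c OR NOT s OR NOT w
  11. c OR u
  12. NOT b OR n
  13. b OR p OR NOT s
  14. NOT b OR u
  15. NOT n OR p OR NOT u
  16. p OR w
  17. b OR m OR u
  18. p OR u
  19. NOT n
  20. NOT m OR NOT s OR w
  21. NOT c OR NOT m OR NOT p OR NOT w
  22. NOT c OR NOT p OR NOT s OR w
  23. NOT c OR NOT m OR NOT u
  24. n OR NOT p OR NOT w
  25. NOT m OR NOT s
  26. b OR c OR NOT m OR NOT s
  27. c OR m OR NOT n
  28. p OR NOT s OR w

Unit clause (NOT n) forces n = False.
In (NOT c OR n) only NOT c is left, so c = False.
In (c OR NOT m) only NOT m is left, so m = False.
In (c OR u) only u is left, so u = True.
In (NOT b OR n) only NOT b is left, so b = False.
Set p = True.
  then (n OR NOT p OR NOT w) forces w = False.
Set s = False.
All clauses satisfied.

c = False; p = True; m = False; u = True; w = False; s = False; n = False; b = False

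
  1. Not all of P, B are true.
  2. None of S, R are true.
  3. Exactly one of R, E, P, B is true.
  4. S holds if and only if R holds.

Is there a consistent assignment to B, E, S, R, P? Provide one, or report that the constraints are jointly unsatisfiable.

B = False, E = True, S = False, R = False, P = False

  (1) {P, B}: 0/2 true — not all ✓
  (2) {S, R}: 0 true — none ✓
  (3) {R, E, P, B}: 1 true — exactly one ✓
  (4) S=F, R=F — same ✓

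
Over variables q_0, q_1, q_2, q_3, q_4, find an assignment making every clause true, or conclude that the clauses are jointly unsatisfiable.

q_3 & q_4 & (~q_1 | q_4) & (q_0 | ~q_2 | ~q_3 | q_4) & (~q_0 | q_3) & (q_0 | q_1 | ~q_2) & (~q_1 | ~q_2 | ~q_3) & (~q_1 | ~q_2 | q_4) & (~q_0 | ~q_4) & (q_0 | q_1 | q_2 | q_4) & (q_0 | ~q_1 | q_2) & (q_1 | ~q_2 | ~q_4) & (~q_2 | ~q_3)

Unit clause (q_3) forces q_3 = True.
Unit clause (q_4) forces q_4 = True.
In (~q_0 | ~q_4) only ~q_0 is left, so q_0 = False.
In (~q_2 | ~q_3) only ~q_2 is left, so q_2 = False.
In (q_0 | ~q_1 | q_2) only ~q_1 is left, so q_1 = False.
All clauses satisfied.

q_0=F, q_1=F, q_2=F, q_3=T, q_4=T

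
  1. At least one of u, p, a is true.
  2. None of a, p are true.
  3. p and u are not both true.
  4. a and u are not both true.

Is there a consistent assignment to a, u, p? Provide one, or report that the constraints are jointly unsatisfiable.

a = False, u = True, p = False

  (1) {u, p, a}: 1 true — at least one ✓
  (2) {a, p}: 0 true — none ✓
  (3) p=F, u=T — not both ✓
  (4) a=F, u=T — not both ✓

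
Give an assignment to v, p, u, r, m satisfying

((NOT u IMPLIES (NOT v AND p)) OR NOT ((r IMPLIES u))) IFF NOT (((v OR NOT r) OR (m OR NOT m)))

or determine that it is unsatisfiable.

v=F, p=F, u=F, r=F, m=T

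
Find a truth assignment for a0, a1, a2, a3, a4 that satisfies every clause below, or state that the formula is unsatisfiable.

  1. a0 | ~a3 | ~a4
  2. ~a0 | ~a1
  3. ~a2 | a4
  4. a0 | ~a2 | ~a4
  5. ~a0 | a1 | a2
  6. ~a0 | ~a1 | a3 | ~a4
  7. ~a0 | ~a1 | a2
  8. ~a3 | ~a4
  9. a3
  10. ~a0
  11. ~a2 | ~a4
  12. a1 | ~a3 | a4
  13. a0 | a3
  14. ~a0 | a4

a0 = False; a1 = True; a2 = False; a3 = True; a4 = False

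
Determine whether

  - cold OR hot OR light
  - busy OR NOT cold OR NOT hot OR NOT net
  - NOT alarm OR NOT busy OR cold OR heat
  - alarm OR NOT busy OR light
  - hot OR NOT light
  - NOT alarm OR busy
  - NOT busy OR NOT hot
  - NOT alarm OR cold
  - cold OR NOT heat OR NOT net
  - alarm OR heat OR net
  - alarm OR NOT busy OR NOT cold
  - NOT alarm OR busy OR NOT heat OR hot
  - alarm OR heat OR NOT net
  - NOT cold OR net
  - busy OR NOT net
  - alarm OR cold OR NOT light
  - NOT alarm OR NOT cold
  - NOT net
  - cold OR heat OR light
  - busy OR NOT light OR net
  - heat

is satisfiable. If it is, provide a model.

Unit clause (NOT net) forces net = False.
Unit clause (heat) forces heat = True.
In (NOT cold OR net) only NOT cold is left, so cold = False.
In (NOT alarm OR cold) only NOT alarm is left, so alarm = False.
In (alarm OR cold OR NOT light) only NOT light is left, so light = False.
In (cold OR hot OR light) only hot is left, so hot = True.
In (alarm OR NOT busy OR light) only NOT busy is left, so busy = False.
All clauses satisfied.

busy = False, cold = False, alarm = False, light = False, net = False, heat = True, hot = True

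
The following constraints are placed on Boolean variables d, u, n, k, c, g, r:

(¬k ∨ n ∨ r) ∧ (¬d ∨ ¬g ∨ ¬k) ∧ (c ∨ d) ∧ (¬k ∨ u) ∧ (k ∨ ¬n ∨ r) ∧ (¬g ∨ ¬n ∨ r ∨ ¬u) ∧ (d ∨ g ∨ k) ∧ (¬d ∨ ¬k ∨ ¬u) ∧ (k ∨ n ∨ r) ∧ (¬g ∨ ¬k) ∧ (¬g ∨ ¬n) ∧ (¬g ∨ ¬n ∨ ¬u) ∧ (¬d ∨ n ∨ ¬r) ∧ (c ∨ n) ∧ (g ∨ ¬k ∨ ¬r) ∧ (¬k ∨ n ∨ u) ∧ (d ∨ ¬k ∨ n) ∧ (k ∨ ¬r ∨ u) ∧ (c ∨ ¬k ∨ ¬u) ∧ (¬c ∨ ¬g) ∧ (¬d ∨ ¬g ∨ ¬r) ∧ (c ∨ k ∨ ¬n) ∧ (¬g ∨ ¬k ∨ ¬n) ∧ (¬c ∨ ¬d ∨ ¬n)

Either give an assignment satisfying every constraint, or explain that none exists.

Set d = False.
  then (c ∨ d) forces c = True.
  then (¬c ∨ ¬g) forces g = False.
  then (d ∨ g ∨ k) forces k = True.
  then (g ∨ ¬k ∨ ¬r) forces r = False.
  then (d ∨ ¬k ∨ n) forces n = True.
  then (¬k ∨ u) forces u = True.
All clauses satisfied.

d: False; u: True; n: True; k: True; c: True; g: False; r: False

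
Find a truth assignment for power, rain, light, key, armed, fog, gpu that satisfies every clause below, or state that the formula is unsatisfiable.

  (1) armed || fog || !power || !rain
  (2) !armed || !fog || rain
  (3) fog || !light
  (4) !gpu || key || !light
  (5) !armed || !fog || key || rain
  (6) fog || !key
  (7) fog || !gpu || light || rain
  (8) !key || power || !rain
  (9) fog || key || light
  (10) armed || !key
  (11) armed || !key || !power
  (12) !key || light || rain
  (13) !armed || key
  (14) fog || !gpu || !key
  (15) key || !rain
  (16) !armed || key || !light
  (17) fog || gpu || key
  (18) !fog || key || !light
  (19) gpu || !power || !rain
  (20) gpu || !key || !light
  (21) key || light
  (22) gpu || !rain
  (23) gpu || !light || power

power = True, rain = True, light = True, key = True, armed = True, fog = True, gpu = True

Set power = True.
Set rain = True.
  then (key || !rain) forces key = True.
  then (gpu || !power || !rain) forces gpu = True.
  then (fog || !key) forces fog = True.
  then (armed || !key) forces armed = True.
Set light = True.
All clauses satisfied.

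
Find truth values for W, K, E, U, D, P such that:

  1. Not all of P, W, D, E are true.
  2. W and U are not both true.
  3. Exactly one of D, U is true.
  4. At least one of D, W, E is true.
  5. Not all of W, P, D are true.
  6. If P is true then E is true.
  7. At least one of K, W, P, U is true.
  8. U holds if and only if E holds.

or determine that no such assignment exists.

W: False, K: False, E: True, U: True, D: False, P: False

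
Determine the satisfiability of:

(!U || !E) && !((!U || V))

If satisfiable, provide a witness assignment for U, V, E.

U = True, V = False, E = False

  !U || !E = True
    !U = False
    !E = True
  !((!U || V)) = True
    !U || V = False
      !U = False
Both conjuncts True, so the formula holds.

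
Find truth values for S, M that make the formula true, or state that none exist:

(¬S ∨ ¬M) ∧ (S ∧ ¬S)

Case S = True: the conjunct ¬S is False.
Case S = False: the conjunct S is False.
Both cases fail — unsatisfiable.

Unsatisfiable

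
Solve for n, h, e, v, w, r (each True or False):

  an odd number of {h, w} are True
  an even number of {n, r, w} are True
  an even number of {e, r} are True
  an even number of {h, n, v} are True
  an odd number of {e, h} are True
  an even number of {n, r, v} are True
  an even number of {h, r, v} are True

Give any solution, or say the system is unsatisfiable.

Adding constraints 3, 4, 5, 6 mod 2: every variable appears an even number of times on the left, so the left side is 0.
But the right sides sum to 1 (mod 2). 0 ≠ 1 — the system is inconsistent.

The formula is unsatisfiable.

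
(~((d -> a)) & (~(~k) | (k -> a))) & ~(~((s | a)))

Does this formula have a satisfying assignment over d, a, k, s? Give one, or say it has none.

d: True; a: False; k: False; s: True

  ~((d -> a)) & (~(~k) | (k -> a)) = True
    ~((d -> a)) = True
      d -> a = False
    ~(~k) | (k -> a) = True
      ~(~k) = False
        ~k = True
      k -> a = True
  ~(~((s | a))) = True
    ~((s | a)) = False
      s | a = True
Both conjuncts True, so the formula holds.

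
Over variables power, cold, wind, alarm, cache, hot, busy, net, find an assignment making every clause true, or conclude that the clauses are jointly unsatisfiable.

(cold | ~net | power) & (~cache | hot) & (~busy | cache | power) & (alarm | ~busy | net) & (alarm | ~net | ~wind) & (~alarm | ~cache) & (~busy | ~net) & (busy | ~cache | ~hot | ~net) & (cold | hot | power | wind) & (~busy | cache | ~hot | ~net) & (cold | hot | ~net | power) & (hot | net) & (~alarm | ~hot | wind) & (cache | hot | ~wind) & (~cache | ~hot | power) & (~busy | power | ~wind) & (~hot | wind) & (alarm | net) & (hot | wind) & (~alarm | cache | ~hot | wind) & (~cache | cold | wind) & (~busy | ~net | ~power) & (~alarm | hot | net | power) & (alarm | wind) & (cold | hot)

Set power = False.
Set cold = False.
  then (cold | ~net | power) forces net = False.
  then (hot | net) forces hot = True.
  then (~cache | ~hot | power) forces cache = False.
  then (~hot | wind) forces wind = True.
  then (alarm | net) forces alarm = True.
  then (~busy | cache | power) forces busy = False.
All clauses satisfied.

power: False, cold: False, wind: True, alarm: True, cache: False, hot: True, busy: False, net: False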